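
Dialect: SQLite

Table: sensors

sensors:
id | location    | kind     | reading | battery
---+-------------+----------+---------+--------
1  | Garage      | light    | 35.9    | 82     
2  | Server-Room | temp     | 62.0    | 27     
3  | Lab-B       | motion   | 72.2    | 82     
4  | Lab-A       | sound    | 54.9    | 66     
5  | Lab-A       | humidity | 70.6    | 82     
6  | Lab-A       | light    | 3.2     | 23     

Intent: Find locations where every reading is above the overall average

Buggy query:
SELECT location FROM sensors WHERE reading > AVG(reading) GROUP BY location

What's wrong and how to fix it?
Bug: WHERE evaluates per row before aggregation, so AVG() is unavailable

Fix: Use a subquery for AVG and a HAVING MIN(...) filter so the condition holds for every row in the group

Corrected query:
SELECT location FROM sensors GROUP BY location HAVING MIN(reading) > (SELECT AVG(reading) FROM sensors)

Result:
location   
-----------
Lab-B      
Server-Room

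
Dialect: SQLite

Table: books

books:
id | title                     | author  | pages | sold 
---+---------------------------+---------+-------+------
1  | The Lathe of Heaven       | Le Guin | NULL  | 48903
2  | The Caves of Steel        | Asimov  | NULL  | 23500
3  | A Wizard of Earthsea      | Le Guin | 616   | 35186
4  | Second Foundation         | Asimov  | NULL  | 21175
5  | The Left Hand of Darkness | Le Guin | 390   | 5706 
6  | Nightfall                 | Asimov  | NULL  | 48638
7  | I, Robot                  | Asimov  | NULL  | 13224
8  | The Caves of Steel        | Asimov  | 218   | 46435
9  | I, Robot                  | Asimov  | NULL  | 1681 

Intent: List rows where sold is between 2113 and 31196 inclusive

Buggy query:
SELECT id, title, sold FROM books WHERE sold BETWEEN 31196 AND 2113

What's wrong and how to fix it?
Bug: The bounds are reversed; BETWEEN a AND b requires a <= b to match anything

Fix: Write BETWEEN 2113 AND 31196

Corrected query:
SELECT id, title, sold FROM books WHERE sold BETWEEN 2113 AND 31196

Result:
id | title                     | sold 
---+---------------------------+------
2  | The Caves of Steel        | 23500
4  | Second Foundation         | 21175
5  | The Left Hand of Darkness | 5706 
7  | I, Robot                  | 13224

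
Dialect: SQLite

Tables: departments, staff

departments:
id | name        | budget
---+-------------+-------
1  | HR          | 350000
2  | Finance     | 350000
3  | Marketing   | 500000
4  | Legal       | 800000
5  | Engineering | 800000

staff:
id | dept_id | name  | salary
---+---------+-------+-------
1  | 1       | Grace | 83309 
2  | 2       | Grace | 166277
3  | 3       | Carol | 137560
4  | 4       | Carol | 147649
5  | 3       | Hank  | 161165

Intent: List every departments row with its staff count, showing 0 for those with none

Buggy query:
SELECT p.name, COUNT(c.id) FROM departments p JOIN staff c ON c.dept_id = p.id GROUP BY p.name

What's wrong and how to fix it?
Bug: An inner join excludes parents with zero children

Fix: Use LEFT JOIN so parents without children still appear (COUNT(c.id) gives 0)

Corrected query:
SELECT p.name, COUNT(c.id) FROM departments p LEFT JOIN staff c ON c.dept_id = p.id GROUP BY p.name

Result:
name        | COUNT(c.id)
------------+------------
Engineering | 0          
Finance     | 1          
HR          | 1          
Legal       | 1          
Marketing   | 2          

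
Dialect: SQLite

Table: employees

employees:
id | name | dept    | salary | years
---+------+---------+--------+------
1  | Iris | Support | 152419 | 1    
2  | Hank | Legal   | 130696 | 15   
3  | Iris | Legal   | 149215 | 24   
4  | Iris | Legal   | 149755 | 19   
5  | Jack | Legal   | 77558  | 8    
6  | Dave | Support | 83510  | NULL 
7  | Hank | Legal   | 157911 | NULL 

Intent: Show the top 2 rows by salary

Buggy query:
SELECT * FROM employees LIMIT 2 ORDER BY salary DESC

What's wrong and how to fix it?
Bug: ORDER BY cannot follow LIMIT; LIMIT is the final clause

Fix: Sort with ORDER BY, then apply LIMIT

Corrected query:
SELECT * FROM employees ORDER BY salary DESC LIMIT 2

Result:
id | name | dept    | salary | years
---+------+---------+--------+------
7  | Hank | Legal   | 157911 | NULL 
1  | Iris | Support | 152419 | 1    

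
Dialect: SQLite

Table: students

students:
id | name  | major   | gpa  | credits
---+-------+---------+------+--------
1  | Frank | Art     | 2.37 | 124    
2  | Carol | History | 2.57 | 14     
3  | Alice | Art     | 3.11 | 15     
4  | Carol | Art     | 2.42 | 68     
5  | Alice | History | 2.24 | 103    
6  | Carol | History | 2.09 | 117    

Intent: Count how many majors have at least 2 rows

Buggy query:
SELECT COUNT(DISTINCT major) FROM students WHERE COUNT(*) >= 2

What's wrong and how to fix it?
Bug: WHERE filters individual rows, not groups, so a group-level COUNT is invalid there

Fix: Group first with HAVING COUNT(*) >= 2, then COUNT the resulting groups

Corrected query:
SELECT COUNT(*) FROM (SELECT major FROM students GROUP BY major HAVING COUNT(*) >= 2)

Result:
COUNT(*)
--------
2       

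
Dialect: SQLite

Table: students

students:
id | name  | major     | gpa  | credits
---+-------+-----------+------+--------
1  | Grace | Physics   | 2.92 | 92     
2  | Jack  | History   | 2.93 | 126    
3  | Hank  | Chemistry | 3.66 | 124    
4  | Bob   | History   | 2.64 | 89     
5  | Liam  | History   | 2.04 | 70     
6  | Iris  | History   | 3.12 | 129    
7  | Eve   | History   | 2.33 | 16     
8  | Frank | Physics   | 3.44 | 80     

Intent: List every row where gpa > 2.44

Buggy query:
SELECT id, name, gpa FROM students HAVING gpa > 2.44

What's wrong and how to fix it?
Bug: HAVING filters the output of aggregation, but this query has no GROUP BY and no aggregate functions, so SQLite rejects it (HAVING clause on a non-aggregate query); the condition here is per row

Fix: Replace HAVING with WHERE since the condition applies to individual rows

Corrected query:
SELECT id, name, gpa FROM students WHERE gpa > 2.44

Result:
id | name  | gpa 
---+-------+-----
1  | Grace | 2.92
2  | Jack  | 2.93
3  | Hank  | 3.66
4  | Bob   | 2.64
6  | Iris  | 3.12
8  | Frank | 3.44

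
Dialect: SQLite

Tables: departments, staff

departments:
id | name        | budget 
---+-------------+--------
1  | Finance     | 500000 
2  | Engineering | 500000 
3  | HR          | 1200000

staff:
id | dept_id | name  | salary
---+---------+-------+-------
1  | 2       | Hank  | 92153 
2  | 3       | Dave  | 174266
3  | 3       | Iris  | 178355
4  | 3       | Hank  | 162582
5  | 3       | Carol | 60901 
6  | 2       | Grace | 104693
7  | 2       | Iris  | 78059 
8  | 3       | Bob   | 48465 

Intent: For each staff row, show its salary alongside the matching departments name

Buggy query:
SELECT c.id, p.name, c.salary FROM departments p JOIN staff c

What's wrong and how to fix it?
Bug: JOIN with no ON clause produces a cartesian product; every staff row pairs with every departments row

Fix: Add ON c.dept_id = p.id to the JOIN

Corrected query:
SELECT c.id, p.name, c.salary FROM departments p JOIN staff c ON c.dept_id = p.id

Result:
id | name        | salary
---+-------------+-------
1  | Engineering | 92153 
2  | HR          | 174266
3  | HR          | 178355
4  | HR          | 162582
5  | HR          | 60901 
6  | Engineering | 104693
7  | Engineering | 78059 
8  | HR          | 48465 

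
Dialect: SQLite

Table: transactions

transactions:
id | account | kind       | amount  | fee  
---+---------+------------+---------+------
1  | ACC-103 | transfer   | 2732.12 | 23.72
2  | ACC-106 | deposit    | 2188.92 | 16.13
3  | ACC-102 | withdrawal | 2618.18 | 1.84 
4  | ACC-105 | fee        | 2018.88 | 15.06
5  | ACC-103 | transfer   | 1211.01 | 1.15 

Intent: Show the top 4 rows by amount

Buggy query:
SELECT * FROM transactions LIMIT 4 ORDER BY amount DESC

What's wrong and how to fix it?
Bug: LIMIT must come after ORDER BY

Fix: Sort with ORDER BY, then apply LIMIT

Corrected query:
SELECT * FROM transactions ORDER BY amount DESC LIMIT 4

Result:
id | account | kind       | amount  | fee  
---+---------+------------+---------+------
1  | ACC-103 | transfer   | 2732.12 | 23.72
3  | ACC-102 | withdrawal | 2618.18 | 1.84 
2  | ACC-106 | deposit    | 2188.92 | 16.13
4  | ACC-105 | fee        | 2018.88 | 15.06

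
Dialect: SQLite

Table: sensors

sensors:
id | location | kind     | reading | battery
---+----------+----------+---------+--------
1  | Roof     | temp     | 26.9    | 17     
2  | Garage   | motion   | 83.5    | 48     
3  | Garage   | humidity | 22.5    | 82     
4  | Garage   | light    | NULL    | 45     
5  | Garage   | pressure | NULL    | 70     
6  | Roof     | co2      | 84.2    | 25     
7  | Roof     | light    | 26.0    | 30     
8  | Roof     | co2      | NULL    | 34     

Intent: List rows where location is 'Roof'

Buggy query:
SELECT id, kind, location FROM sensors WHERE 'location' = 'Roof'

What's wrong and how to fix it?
Bug: Single quotes denote string literals in SQL; the column name is being compared as a constant string

Fix: Remove the quotes around the column name (or use double quotes for an identifier)

Corrected query:
SELECT id, kind, location FROM sensors WHERE location = 'Roof'

Result:
id | kind  | location
---+-------+---------
1  | temp  | Roof    
6  | co2   | Roof    
7  | light | Roof    
8  | co2   | Roof    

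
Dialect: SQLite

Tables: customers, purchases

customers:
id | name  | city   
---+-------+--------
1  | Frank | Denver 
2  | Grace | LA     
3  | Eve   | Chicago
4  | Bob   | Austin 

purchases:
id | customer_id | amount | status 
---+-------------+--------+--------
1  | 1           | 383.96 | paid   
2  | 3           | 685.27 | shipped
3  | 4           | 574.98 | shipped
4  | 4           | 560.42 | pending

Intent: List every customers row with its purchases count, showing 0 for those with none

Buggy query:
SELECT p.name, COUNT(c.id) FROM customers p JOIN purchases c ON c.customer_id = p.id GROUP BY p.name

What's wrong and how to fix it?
Bug: An inner join excludes parents with zero children

Fix: Switch to LEFT JOIN to retain unmatched parent rows

Corrected query:
SELECT p.name, COUNT(c.id) FROM customers p LEFT JOIN purchases c ON c.customer_id = p.id GROUP BY p.name

Result:
name  | COUNT(c.id)
------+------------
Bob   | 2          
Eve   | 1          
Frank | 1          
Grace | 0          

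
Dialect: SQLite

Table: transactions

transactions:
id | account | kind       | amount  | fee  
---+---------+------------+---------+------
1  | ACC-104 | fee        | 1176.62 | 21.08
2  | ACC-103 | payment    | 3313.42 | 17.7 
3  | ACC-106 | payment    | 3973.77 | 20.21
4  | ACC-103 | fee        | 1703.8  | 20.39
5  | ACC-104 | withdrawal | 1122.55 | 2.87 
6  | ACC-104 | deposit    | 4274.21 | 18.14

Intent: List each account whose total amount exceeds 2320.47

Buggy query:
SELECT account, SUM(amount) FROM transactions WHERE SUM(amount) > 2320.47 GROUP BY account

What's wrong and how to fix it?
Bug: SUM(amount) is an aggregate, but WHERE filters rows before aggregation

Fix: Move the aggregate condition to a HAVING clause

Corrected query:
SELECT account, SUM(amount) FROM transactions GROUP BY account HAVING SUM(amount) > 2320.47

Result:
account | SUM(amount)
--------+------------
ACC-103 | 5017.22    
ACC-104 | 6573.38    
ACC-106 | 3973.77    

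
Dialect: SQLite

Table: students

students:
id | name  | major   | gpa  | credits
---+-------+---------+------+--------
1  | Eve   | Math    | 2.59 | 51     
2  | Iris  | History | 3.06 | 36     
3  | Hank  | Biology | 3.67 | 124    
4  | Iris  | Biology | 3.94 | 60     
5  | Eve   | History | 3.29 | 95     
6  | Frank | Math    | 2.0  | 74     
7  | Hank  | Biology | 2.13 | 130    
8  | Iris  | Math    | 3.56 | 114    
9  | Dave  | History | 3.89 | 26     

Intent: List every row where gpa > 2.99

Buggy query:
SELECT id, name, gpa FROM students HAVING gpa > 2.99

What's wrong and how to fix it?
Bug: This is a non-aggregate query (no GROUP BY, no aggregates), so in SQLite the HAVING clause is invalid here; a row-level condition belongs in WHERE

Fix: Replace HAVING with WHERE since the condition applies to individual rows

Corrected query:
SELECT id, name, gpa FROM students WHERE gpa > 2.99

Result:
id | name | gpa 
---+------+-----
2  | Iris | 3.06
3  | Hank | 3.67
4  | Iris | 3.94
5  | Eve  | 3.29
8  | Iris | 3.56
9  | Dave | 3.89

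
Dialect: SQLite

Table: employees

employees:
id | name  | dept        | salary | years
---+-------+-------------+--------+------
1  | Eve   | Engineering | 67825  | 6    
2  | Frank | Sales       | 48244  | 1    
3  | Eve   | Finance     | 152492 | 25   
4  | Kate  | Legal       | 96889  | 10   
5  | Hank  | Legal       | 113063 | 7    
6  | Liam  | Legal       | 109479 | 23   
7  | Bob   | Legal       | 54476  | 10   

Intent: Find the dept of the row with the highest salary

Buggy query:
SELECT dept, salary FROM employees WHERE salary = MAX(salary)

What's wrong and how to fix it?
Bug: MAX(salary) is an aggregate and cannot be used directly in WHERE

Fix: Wrap MAX in a scalar subquery so WHERE compares against a single value

Corrected query:
SELECT dept, salary FROM employees WHERE salary = (SELECT MAX(salary) FROM employees)

Result:
dept    | salary
--------+-------
Finance | 152492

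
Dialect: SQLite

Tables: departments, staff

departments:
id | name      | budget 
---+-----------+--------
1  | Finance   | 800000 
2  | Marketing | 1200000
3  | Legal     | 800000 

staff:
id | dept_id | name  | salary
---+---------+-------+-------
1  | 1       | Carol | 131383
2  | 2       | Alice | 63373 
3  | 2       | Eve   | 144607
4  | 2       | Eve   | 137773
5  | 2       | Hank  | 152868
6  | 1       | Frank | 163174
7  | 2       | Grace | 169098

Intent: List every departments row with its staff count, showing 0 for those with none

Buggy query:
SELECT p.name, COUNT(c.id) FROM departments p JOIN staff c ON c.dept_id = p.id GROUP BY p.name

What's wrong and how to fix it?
Bug: An inner join excludes parents with zero children

Fix: Switch to LEFT JOIN to retain unmatched parent rows

Corrected query:
SELECT p.name, COUNT(c.id) FROM departments p LEFT JOIN staff c ON c.dept_id = p.id GROUP BY p.name

Result:
name      | COUNT(c.id)
----------+------------
Finance   | 2          
Legal     | 0          
Marketing | 5          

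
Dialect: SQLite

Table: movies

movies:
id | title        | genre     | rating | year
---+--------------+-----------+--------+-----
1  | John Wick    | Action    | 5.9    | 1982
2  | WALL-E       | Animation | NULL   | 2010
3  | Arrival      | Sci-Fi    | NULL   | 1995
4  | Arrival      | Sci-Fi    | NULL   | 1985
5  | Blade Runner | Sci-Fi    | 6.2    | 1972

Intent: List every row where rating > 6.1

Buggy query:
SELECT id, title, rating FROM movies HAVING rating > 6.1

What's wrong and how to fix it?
Bug: HAVING filters the output of aggregation, but this query has no GROUP BY and no aggregate functions, so SQLite rejects it (HAVING clause on a non-aggregate query); the condition here is per row

Fix: Replace HAVING with WHERE since the condition applies to individual rows

Corrected query:
SELECT id, title, rating FROM movies WHERE rating > 6.1

Result:
id | title        | rating
---+--------------+-------
5  | Blade Runner | 6.2   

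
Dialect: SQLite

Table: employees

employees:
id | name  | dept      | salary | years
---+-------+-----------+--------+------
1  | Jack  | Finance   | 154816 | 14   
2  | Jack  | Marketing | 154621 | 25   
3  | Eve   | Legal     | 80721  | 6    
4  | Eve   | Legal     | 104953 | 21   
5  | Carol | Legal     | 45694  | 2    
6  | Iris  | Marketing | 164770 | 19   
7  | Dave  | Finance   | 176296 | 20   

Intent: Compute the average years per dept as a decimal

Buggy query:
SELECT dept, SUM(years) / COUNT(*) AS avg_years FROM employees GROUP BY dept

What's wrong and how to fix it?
Bug: SUM(years) and COUNT(*) are both integers; the division truncates the fractional part

Fix: Cast one side to REAL so the division keeps the fractional part

Corrected query:
SELECT dept, SUM(years) * 1.0 / COUNT(*) AS avg_years FROM employees GROUP BY dept

Result:
dept      | avg_years
----------+----------
Finance   | 17       
Legal     | 9.666667 
Marketing | 22       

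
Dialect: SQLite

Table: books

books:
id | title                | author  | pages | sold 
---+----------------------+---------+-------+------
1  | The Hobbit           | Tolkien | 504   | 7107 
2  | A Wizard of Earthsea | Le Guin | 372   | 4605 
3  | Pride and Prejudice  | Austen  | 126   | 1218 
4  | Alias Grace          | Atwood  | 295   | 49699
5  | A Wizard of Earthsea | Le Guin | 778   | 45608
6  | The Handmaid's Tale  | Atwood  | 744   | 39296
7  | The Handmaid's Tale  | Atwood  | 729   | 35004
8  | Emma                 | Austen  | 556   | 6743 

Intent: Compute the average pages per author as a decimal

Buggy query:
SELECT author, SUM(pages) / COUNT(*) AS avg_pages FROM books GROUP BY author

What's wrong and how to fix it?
Bug: SUM(pages) and COUNT(*) are both integers; the division truncates the fractional part

Fix: Multiply by 1.0 (or CAST to REAL) to force floating-point division

Corrected query:
SELECT author, SUM(pages) * 1.0 / COUNT(*) AS avg_pages FROM books GROUP BY author

Result:
author  | avg_pages 
--------+-----------
Atwood  | 589.333333
Austen  | 341       
Le Guin | 575       
Tolkien | 504       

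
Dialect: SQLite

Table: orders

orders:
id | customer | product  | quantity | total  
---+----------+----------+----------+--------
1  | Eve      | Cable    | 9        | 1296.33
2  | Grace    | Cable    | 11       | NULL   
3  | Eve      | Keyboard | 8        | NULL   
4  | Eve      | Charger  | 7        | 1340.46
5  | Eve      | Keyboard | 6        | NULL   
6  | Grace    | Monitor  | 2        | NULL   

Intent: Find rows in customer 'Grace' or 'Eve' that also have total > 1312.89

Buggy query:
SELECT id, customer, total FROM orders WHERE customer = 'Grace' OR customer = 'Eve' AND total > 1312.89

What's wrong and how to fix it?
Bug: Without parentheses, AND is evaluated before OR, so the total filter only applies to the 'Eve' branch

Fix: Group the OR with parentheses (or use IN), then AND the threshold

Corrected query:
SELECT id, customer, total FROM orders WHERE (customer = 'Grace' OR customer = 'Eve') AND total > 1312.89

Result:
id | customer | total  
---+----------+--------
4  | Eve      | 1340.46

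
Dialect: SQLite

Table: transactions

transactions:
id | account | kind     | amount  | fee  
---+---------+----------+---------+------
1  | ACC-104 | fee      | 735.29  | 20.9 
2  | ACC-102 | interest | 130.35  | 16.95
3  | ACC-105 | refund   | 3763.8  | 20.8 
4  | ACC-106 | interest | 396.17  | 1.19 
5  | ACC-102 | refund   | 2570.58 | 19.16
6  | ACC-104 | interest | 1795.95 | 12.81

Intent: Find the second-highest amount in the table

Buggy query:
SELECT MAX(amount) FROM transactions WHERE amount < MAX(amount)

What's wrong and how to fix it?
Bug: MAX(amount) on the right of the comparison is an aggregate-in-WHERE error

Fix: Compute the overall MAX in a subquery, then take MAX of rows below it

Corrected query:
SELECT MAX(amount) FROM transactions WHERE amount < (SELECT MAX(amount) FROM transactions)

Result:
MAX(amount)
-----------
2570.58    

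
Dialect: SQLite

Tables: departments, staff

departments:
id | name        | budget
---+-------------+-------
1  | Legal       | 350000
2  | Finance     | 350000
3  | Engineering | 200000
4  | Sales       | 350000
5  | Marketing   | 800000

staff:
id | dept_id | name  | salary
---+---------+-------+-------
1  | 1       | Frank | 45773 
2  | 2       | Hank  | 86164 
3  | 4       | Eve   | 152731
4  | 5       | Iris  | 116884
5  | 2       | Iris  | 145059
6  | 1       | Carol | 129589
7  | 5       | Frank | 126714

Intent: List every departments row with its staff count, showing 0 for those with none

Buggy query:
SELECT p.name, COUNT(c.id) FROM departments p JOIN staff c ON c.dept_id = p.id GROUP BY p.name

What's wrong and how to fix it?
Bug: An inner join excludes parents with zero children

Fix: Switch to LEFT JOIN to retain unmatched parent rows

Corrected query:
SELECT p.name, COUNT(c.id) FROM departments p LEFT JOIN staff c ON c.dept_id = p.id GROUP BY p.name

Result:
name        | COUNT(c.id)
------------+------------
Engineering | 0          
Finance     | 2          
Legal       | 2          
Marketing   | 2          
Sales       | 1          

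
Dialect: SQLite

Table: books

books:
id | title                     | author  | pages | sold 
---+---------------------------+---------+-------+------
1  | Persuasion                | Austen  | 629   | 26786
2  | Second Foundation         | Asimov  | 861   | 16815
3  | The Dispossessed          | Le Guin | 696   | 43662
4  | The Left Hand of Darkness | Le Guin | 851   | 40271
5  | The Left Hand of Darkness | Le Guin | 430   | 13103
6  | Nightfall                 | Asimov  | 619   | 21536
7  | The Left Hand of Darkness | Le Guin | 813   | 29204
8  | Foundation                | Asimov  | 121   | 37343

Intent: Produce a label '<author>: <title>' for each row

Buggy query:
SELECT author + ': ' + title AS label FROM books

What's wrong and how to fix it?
Bug: '+' is numeric addition; on text columns SQLite converts them to 0 instead of concatenating

Fix: Replace + with || to concatenate text

Corrected query:
SELECT author || ': ' || title AS label FROM books

Result:
label                             
----------------------------------
Austen: Persuasion                
Asimov: Second Foundation         
Le Guin: The Dispossessed         
Le Guin: The Left Hand of Darkness
Le Guin: The Left Hand of Darkness
Asimov: Nightfall                 
Le Guin: The Left Hand of Darkness
Asimov: Foundation                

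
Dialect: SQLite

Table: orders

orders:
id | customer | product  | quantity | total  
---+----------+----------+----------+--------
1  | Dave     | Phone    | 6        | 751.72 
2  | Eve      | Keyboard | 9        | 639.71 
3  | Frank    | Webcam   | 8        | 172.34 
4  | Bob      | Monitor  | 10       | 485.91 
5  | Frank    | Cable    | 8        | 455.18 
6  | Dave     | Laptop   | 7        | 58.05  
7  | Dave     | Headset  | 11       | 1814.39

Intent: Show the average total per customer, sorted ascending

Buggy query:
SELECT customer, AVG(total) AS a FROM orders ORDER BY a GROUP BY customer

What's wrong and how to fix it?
Bug: ORDER BY appears before GROUP BY; SQL clause order requires GROUP BY first

Fix: Reorder: SELECT … FROM … GROUP BY … ORDER BY …

Corrected query:
SELECT customer, AVG(total) AS a FROM orders GROUP BY customer ORDER BY a

Result:
customer | a     
---------+-------
Frank    | 313.76
Bob      | 485.91
Eve      | 639.71
Dave     | 874.72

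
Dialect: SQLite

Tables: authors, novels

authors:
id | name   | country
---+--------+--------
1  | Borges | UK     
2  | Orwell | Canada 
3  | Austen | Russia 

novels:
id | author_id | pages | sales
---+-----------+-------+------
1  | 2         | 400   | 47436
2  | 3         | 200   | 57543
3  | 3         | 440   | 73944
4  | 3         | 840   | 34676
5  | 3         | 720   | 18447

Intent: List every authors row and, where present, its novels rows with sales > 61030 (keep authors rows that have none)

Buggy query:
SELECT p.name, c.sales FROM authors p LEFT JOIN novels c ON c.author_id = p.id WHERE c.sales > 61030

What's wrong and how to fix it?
Bug: Filtering c.sales in WHERE discards the NULL rows produced by LEFT JOIN, turning it into an inner join

Fix: Put 'c.sales > 61030' in the JOIN's ON clause instead of WHERE

Corrected query:
SELECT p.name, c.sales FROM authors p LEFT JOIN novels c ON c.author_id = p.id AND c.sales > 61030

Result:
name   | sales
-------+------
Borges | NULL 
Orwell | NULL 
Austen | 73944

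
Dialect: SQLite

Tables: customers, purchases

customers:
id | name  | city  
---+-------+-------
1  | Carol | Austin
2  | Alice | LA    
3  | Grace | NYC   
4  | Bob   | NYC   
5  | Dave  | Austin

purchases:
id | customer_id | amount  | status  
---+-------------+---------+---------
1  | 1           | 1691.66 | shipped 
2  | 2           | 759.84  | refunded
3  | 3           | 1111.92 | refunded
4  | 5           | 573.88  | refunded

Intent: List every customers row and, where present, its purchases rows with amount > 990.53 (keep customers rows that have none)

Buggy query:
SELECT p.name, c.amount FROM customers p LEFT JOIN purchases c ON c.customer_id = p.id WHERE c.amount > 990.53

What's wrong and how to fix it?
Bug: Filtering c.amount in WHERE discards the NULL rows produced by LEFT JOIN, turning it into an inner join

Fix: Move the right-table condition into the ON clause so unmatched parents are kept

Corrected query:
SELECT p.name, c.amount FROM customers p LEFT JOIN purchases c ON c.customer_id = p.id AND c.amount > 990.53

Result:
name  | amount 
------+--------
Carol | 1691.66
Alice | NULL   
Grace | 1111.92
Bob   | NULL   
Dave  | NULL   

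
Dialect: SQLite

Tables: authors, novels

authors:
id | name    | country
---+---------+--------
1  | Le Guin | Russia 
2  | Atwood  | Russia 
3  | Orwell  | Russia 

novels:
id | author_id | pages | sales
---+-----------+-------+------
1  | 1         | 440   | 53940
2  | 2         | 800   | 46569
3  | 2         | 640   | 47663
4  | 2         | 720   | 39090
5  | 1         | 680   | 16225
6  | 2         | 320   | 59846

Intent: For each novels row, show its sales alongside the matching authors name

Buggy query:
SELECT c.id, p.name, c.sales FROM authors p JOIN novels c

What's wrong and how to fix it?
Bug: Missing join condition: each novels row is matched to all authors rows instead of just its own

Fix: Specify the join condition linking the foreign key to the parent id

Corrected query:
SELECT c.id, p.name, c.sales FROM authors p JOIN novels c ON c.author_id = p.id

Result:
id | name    | sales
---+---------+------
1  | Le Guin | 53940
2  | Atwood  | 46569
3  | Atwood  | 47663
4  | Atwood  | 39090
5  | Le Guin | 16225
6  | Atwood  | 59846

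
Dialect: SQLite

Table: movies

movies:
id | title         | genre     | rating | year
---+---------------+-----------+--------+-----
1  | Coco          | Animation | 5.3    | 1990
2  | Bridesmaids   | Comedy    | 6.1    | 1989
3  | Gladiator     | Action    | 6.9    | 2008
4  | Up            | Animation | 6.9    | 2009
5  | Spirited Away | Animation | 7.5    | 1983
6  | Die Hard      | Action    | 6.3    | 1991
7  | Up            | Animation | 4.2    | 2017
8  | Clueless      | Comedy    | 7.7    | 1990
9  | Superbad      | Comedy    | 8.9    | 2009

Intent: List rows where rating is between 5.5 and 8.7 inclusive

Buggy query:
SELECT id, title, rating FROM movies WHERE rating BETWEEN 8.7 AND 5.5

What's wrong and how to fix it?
Bug: BETWEEN expects the lower bound first; with 8.7 AND 5.5 the range is empty

Fix: Write BETWEEN 5.5 AND 8.7

Corrected query:
SELECT id, title, rating FROM movies WHERE rating BETWEEN 5.5 AND 8.7

Result:
id | title         | rating
---+---------------+-------
2  | Bridesmaids   | 6.1   
3  | Gladiator     | 6.9   
4  | Up            | 6.9   
5  | Spirited Away | 7.5   
6  | Die Hard      | 6.3   
8  | Clueless      | 7.7   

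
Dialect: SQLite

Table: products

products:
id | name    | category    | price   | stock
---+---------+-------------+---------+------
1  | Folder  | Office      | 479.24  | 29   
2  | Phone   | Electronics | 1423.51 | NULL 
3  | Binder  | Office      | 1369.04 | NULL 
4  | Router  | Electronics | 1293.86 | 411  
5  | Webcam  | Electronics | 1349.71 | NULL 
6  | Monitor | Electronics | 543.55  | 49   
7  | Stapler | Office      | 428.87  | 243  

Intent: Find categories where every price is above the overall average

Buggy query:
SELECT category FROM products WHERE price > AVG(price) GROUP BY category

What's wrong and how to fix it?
Bug: WHERE evaluates per row before aggregation, so AVG() is unavailable

Fix: Compute the overall average in a scalar subquery and compare each group's MIN against it in HAVING

Corrected query:
SELECT category FROM products GROUP BY category HAVING MIN(price) > (SELECT AVG(price) FROM products)

Result:
(no rows)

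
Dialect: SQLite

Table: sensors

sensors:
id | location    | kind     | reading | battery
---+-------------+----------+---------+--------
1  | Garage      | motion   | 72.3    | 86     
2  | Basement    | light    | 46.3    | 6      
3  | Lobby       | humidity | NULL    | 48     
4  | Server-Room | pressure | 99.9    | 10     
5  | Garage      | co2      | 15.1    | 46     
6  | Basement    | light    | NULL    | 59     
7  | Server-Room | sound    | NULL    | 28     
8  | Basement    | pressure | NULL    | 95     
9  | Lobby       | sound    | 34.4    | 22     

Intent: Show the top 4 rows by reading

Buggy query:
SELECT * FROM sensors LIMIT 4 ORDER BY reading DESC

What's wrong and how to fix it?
Bug: ORDER BY cannot follow LIMIT; LIMIT is the final clause

Fix: Swap the clauses: ORDER BY first, then LIMIT

Corrected query:
SELECT * FROM sensors ORDER BY reading DESC LIMIT 4

Result:
id | location    | kind     | reading | battery
---+-------------+----------+---------+--------
4  | Server-Room | pressure | 99.9    | 10     
1  | Garage      | motion   | 72.3    | 86     
2  | Basement    | light    | 46.3    | 6      
9  | Lobby       | sound    | 34.4    | 22     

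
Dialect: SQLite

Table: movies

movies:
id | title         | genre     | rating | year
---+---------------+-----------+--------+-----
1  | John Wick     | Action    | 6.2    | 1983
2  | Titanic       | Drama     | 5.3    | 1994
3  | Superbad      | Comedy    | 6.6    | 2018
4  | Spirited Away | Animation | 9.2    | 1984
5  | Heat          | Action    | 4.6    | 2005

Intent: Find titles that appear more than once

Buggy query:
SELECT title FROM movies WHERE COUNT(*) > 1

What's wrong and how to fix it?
Bug: COUNT(*) is an aggregate and cannot be used in WHERE

Fix: Group first, then use HAVING for the count condition

Corrected query:
SELECT title FROM movies GROUP BY title HAVING COUNT(*) > 1

Result:
(no rows)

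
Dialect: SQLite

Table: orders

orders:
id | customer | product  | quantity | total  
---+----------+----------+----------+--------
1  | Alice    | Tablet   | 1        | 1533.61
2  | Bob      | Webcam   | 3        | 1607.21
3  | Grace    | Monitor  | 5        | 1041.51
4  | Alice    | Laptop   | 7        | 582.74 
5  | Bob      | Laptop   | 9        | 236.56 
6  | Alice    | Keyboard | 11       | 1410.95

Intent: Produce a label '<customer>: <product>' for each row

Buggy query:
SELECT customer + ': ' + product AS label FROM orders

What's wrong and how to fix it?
Bug: SQLite uses || for string concatenation; + coerces text to numbers (yielding 0)

Fix: Use the || operator for string concatenation

Corrected query:
SELECT customer || ': ' || product AS label FROM orders

Result:
label          
---------------
Alice: Tablet  
Bob: Webcam    
Grace: Monitor 
Alice: Laptop  
Bob: Laptop    
Alice: Keyboard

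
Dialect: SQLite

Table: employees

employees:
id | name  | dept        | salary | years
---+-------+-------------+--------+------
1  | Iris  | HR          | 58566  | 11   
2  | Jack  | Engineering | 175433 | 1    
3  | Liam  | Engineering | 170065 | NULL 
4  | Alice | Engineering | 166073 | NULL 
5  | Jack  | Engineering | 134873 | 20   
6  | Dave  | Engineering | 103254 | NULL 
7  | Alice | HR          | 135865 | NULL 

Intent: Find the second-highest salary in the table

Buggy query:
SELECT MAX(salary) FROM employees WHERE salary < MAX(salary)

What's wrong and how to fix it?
Bug: The inner MAX is an aggregate inside WHERE, which is not allowed

Fix: Put the inner MAX in a scalar subquery

Corrected query:
SELECT MAX(salary) FROM employees WHERE salary < (SELECT MAX(salary) FROM employees)

Result:
MAX(salary)
-----------
170065     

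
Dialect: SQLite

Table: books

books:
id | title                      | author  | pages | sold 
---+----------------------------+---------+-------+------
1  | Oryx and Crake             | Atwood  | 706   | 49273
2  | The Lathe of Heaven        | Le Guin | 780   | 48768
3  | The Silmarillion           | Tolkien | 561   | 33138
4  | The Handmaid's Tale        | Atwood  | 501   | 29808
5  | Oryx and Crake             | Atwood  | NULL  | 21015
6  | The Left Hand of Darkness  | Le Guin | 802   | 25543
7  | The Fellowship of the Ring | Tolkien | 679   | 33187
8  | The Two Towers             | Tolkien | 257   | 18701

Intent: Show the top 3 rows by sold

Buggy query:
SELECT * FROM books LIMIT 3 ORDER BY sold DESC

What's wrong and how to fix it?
Bug: LIMIT must come after ORDER BY

Fix: Sort with ORDER BY, then apply LIMIT

Corrected query:
SELECT * FROM books ORDER BY sold DESC LIMIT 3

Result:
id | title                      | author  | pages | sold 
---+----------------------------+---------+-------+------
1  | Oryx and Crake             | Atwood  | 706   | 49273
2  | The Lathe of Heaven        | Le Guin | 780   | 48768
7  | The Fellowship of the Ring | Tolkien | 679   | 33187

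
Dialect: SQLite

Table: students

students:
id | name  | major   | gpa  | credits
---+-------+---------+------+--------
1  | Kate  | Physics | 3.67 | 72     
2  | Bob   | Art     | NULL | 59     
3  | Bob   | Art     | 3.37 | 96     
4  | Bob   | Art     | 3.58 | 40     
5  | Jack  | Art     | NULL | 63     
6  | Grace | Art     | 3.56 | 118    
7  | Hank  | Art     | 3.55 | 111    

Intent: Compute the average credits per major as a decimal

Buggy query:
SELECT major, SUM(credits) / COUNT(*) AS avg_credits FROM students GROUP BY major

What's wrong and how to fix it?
Bug: SUM(credits) and COUNT(*) are both integers; the division truncates the fractional part

Fix: Multiply by 1.0 (or CAST to REAL) to force floating-point division

Corrected query:
SELECT major, SUM(credits) * 1.0 / COUNT(*) AS avg_credits FROM students GROUP BY major

Result:
major   | avg_credits
--------+------------
Art     | 81.166667  
Physics | 72         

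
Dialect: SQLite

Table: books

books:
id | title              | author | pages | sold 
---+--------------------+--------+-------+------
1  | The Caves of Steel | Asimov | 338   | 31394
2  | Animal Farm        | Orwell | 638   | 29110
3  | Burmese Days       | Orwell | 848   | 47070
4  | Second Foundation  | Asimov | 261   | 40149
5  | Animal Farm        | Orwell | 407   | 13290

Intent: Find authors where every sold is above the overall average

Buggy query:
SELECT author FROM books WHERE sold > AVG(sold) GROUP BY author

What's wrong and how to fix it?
Bug: WHERE evaluates per row before aggregation, so AVG() is unavailable

Fix: Use a subquery for AVG and a HAVING MIN(...) filter so the condition holds for every row in the group

Corrected query:
SELECT author FROM books GROUP BY author HAVING MIN(sold) > (SELECT AVG(sold) FROM books)

Result:
(no rows)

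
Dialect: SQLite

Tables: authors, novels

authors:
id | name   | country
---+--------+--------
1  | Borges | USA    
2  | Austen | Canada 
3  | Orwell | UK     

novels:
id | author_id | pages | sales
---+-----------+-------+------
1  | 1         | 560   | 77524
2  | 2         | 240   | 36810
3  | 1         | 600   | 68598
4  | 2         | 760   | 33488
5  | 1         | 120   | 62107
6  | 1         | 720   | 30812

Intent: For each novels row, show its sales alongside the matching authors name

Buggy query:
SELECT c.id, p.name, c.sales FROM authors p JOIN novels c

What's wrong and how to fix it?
Bug: JOIN with no ON clause produces a cartesian product; every novels row pairs with every authors row

Fix: Specify the join condition linking the foreign key to the parent id

Corrected query:
SELECT c.id, p.name, c.sales FROM authors p JOIN novels c ON c.author_id = p.id

Result:
id | name   | sales
---+--------+------
1  | Borges | 77524
2  | Austen | 36810
3  | Borges | 68598
4  | Austen | 33488
5  | Borges | 62107
6  | Borges | 30812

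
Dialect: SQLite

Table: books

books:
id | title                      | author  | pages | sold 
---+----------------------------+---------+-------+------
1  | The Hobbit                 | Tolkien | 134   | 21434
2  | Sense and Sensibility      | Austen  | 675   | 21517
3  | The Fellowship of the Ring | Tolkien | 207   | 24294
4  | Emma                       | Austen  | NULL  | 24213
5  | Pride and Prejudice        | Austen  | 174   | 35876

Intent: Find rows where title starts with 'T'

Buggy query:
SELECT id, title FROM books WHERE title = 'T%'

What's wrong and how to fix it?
Bug: '=' compares the literal string including the % character; pattern matching needs LIKE

Fix: Replace '=' with LIKE so 'T%' is treated as a pattern

Corrected query:
SELECT id, title FROM books WHERE title LIKE 'T%'

Result:
id | title                     
---+---------------------------
1  | The Hobbit                
3  | The Fellowship of the Ring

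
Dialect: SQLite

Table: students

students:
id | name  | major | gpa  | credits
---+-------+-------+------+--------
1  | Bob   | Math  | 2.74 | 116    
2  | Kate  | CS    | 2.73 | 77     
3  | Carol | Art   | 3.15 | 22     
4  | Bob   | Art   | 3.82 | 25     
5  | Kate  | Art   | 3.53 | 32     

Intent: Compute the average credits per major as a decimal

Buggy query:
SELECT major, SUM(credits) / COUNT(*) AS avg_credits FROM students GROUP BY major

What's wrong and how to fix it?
Bug: SUM(credits) and COUNT(*) are both integers; the division truncates the fractional part

Fix: Cast one side to REAL so the division keeps the fractional part

Corrected query:
SELECT major, SUM(credits) * 1.0 / COUNT(*) AS avg_credits FROM students GROUP BY major

Result:
major | avg_credits
------+------------
Art   | 26.333333  
CS    | 77         
Math  | 116        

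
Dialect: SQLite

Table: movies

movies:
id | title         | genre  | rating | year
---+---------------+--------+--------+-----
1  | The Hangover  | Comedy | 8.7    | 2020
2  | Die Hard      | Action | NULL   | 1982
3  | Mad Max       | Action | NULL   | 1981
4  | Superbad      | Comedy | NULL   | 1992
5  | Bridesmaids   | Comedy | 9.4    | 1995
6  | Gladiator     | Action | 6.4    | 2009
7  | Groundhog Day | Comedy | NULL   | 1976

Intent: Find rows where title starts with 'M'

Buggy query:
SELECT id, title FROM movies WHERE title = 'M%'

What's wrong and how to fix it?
Bug: '=' compares the literal string including the % character; pattern matching needs LIKE

Fix: Replace '=' with LIKE so 'M%' is treated as a pattern

Corrected query:
SELECT id, title FROM movies WHERE title LIKE 'M%'

Result:
id | title  
---+--------
3  | Mad Max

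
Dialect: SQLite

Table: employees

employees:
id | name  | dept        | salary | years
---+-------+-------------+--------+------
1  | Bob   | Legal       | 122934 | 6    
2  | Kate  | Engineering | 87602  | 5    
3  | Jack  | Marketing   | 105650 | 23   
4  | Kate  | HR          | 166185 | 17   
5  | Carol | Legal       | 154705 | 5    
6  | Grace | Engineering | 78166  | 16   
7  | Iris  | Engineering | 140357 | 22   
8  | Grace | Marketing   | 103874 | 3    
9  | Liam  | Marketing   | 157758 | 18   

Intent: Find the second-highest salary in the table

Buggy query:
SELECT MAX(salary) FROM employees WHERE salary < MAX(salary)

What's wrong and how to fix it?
Bug: MAX(salary) on the right of the comparison is an aggregate-in-WHERE error

Fix: Compute the overall MAX in a subquery, then take MAX of rows below it

Corrected query:
SELECT MAX(salary) FROM employees WHERE salary < (SELECT MAX(salary) FROM employees)

Result:
MAX(salary)
-----------
157758     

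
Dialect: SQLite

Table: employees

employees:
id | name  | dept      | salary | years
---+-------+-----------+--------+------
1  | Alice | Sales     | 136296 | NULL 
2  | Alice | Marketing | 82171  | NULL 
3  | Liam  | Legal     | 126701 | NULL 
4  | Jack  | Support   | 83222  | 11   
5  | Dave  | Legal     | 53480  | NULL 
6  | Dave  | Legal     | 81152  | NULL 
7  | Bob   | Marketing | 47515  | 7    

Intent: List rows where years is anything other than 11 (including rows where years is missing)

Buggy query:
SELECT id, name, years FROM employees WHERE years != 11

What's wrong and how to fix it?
Bug: 'years != 11' is unknown when years is NULL, so NULL rows are silently excluded

Fix: Add an explicit OR years IS NULL to include the missing-value rows

Corrected query:
SELECT id, name, years FROM employees WHERE years != 11 OR years IS NULL

Result:
id | name  | years
---+-------+------
1  | Alice | NULL 
2  | Alice | NULL 
3  | Liam  | NULL 
5  | Dave  | NULL 
6  | Dave  | NULL 
7  | Bob   | 7    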